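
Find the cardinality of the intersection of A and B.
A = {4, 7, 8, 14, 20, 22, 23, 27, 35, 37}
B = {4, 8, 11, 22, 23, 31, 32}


Set A = {4, 7, 8, 14, 20, 22, 23, 27, 35, 37}
Set B = {4, 8, 11, 22, 23, 31, 32}
A ∩ B = {4, 8, 22, 23}
|A ∩ B| = 4

4


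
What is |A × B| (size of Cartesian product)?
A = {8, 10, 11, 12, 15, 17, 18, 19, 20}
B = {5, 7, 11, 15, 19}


Set A = {8, 10, 11, 12, 15, 17, 18, 19, 20} has 9 elements.
Set B = {5, 7, 11, 15, 19} has 5 elements.
|A × B| = |A| × |B| = 9 × 5 = 45

45


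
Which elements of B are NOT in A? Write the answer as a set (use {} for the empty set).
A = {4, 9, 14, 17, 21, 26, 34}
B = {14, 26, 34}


Set A = {4, 9, 14, 17, 21, 26, 34}
Set B = {14, 26, 34}
Check each element of B against A:
14 ∈ A, 26 ∈ A, 34 ∈ A
Elements of B not in A: {}

{}


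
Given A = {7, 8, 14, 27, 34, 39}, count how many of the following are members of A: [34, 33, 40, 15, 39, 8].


Set A = {7, 8, 14, 27, 34, 39}
Candidates: [34, 33, 40, 15, 39, 8]
Check each candidate:
34 ∈ A, 33 ∉ A, 40 ∉ A, 15 ∉ A, 39 ∈ A, 8 ∈ A
Count of candidates in A: 3

3


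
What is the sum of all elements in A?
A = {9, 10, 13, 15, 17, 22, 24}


Set A = {9, 10, 13, 15, 17, 22, 24}
Sum = 9 + 10 + 13 + 15 + 17 + 22 + 24 = 110

110


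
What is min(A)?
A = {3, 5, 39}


Set A = {3, 5, 39}
Elements in ascending order: 3, 5, 39
The smallest element is 3.

3


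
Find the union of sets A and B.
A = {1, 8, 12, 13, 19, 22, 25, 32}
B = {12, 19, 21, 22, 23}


Set A = {1, 8, 12, 13, 19, 22, 25, 32}
Set B = {12, 19, 21, 22, 23}
A ∪ B includes all elements in either set.
Elements from A: {1, 8, 12, 13, 19, 22, 25, 32}
Elements from B not already included: {21, 23}
A ∪ B = {1, 8, 12, 13, 19, 21, 22, 23, 25, 32}

{1, 8, 12, 13, 19, 21, 22, 23, 25, 32}


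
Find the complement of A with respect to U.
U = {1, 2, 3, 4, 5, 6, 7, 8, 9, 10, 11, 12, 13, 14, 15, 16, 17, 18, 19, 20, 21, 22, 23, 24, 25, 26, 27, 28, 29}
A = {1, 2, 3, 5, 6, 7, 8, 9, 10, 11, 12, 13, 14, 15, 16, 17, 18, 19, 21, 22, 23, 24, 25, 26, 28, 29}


Universal set U = {1, 2, 3, 4, 5, 6, 7, 8, 9, 10, 11, 12, 13, 14, 15, 16, 17, 18, 19, 20, 21, 22, 23, 24, 25, 26, 27, 28, 29}
Set A = {1, 2, 3, 5, 6, 7, 8, 9, 10, 11, 12, 13, 14, 15, 16, 17, 18, 19, 21, 22, 23, 24, 25, 26, 28, 29}
A' = U \ A = elements in U but not in A
Checking each element of U:
1 (in A, exclude), 2 (in A, exclude), 3 (in A, exclude), 4 (not in A, include), 5 (in A, exclude), 6 (in A, exclude), 7 (in A, exclude), 8 (in A, exclude), 9 (in A, exclude), 10 (in A, exclude), 11 (in A, exclude), 12 (in A, exclude), 13 (in A, exclude), 14 (in A, exclude), 15 (in A, exclude), 16 (in A, exclude), 17 (in A, exclude), 18 (in A, exclude), 19 (in A, exclude), 20 (not in A, include), 21 (in A, exclude), 22 (in A, exclude), 23 (in A, exclude), 24 (in A, exclude), 25 (in A, exclude), 26 (in A, exclude), 27 (not in A, include), 28 (in A, exclude), 29 (in A, exclude)
A' = {4, 20, 27}

{4, 20, 27}


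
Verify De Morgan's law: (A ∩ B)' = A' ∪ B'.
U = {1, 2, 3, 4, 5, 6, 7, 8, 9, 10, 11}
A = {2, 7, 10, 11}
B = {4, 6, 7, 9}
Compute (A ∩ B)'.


U = {1, 2, 3, 4, 5, 6, 7, 8, 9, 10, 11}
A = {2, 7, 10, 11}, B = {4, 6, 7, 9}
A ∩ B = {7}
(A ∩ B)' = U \ (A ∩ B) = {1, 2, 3, 4, 5, 6, 8, 9, 10, 11}
Verification via A' ∪ B': A' = {1, 3, 4, 5, 6, 8, 9}, B' = {1, 2, 3, 5, 8, 10, 11}
A' ∪ B' = {1, 2, 3, 4, 5, 6, 8, 9, 10, 11} ✓

{1, 2, 3, 4, 5, 6, 8, 9, 10, 11}


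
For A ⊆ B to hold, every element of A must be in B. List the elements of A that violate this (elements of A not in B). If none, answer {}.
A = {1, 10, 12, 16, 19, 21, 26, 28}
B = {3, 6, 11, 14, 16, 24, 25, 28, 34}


Set A = {1, 10, 12, 16, 19, 21, 26, 28}
Set B = {3, 6, 11, 14, 16, 24, 25, 28, 34}
Check each element of A against B:
1 ∉ B (include), 10 ∉ B (include), 12 ∉ B (include), 16 ∈ B, 19 ∉ B (include), 21 ∉ B (include), 26 ∉ B (include), 28 ∈ B
Elements of A not in B: {1, 10, 12, 19, 21, 26}

{1, 10, 12, 19, 21, 26}


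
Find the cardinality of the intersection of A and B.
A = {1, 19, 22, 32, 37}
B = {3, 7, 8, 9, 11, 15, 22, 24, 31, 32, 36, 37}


Set A = {1, 19, 22, 32, 37}
Set B = {3, 7, 8, 9, 11, 15, 22, 24, 31, 32, 36, 37}
A ∩ B = {22, 32, 37}
|A ∩ B| = 3

3


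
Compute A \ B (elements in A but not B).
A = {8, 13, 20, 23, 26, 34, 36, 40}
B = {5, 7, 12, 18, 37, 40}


Set A = {8, 13, 20, 23, 26, 34, 36, 40}
Set B = {5, 7, 12, 18, 37, 40}
A \ B includes elements in A that are not in B.
Check each element of A:
8 (not in B, keep), 13 (not in B, keep), 20 (not in B, keep), 23 (not in B, keep), 26 (not in B, keep), 34 (not in B, keep), 36 (not in B, keep), 40 (in B, remove)
A \ B = {8, 13, 20, 23, 26, 34, 36}

{8, 13, 20, 23, 26, 34, 36}


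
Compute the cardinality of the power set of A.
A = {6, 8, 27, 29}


Set A = {6, 8, 27, 29}
|A| = 4
The power set P(A) contains all subsets of A.
|P(A)| = 2^|A| = 2^4 = 16

16


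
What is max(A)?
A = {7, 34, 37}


Set A = {7, 34, 37}
Elements in ascending order: 7, 34, 37
The largest element is 37.

37


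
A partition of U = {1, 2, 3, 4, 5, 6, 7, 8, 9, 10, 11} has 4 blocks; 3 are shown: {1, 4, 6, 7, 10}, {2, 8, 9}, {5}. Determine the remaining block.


U = {1, 2, 3, 4, 5, 6, 7, 8, 9, 10, 11}
Shown blocks: {1, 4, 6, 7, 10}, {2, 8, 9}, {5}
A partition's blocks are pairwise disjoint and cover U, so the missing block = U \ (union of shown blocks).
Union of shown blocks: {1, 2, 4, 5, 6, 7, 8, 9, 10}
Missing block = U \ (union) = {3, 11}

{3, 11}


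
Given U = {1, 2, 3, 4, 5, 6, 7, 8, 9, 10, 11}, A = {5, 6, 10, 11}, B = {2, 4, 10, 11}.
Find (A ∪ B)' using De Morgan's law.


U = {1, 2, 3, 4, 5, 6, 7, 8, 9, 10, 11}
A = {5, 6, 10, 11}, B = {2, 4, 10, 11}
A ∪ B = {2, 4, 5, 6, 10, 11}
(A ∪ B)' = U \ (A ∪ B) = {1, 3, 7, 8, 9}
Verification via A' ∩ B': A' = {1, 2, 3, 4, 7, 8, 9}, B' = {1, 3, 5, 6, 7, 8, 9}
A' ∩ B' = {1, 3, 7, 8, 9} ✓

{1, 3, 7, 8, 9}


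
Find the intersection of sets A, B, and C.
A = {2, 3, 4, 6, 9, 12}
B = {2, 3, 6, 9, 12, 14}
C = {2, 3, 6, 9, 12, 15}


Set A = {2, 3, 4, 6, 9, 12}
Set B = {2, 3, 6, 9, 12, 14}
Set C = {2, 3, 6, 9, 12, 15}
First, A ∩ B = {2, 3, 6, 9, 12}
Then, (A ∩ B) ∩ C = {2, 3, 6, 9, 12}

{2, 3, 6, 9, 12}


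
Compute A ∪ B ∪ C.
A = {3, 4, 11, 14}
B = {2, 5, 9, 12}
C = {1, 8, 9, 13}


Set A = {3, 4, 11, 14}
Set B = {2, 5, 9, 12}
Set C = {1, 8, 9, 13}
First, A ∪ B = {2, 3, 4, 5, 9, 11, 12, 14}
Then, (A ∪ B) ∪ C = {1, 2, 3, 4, 5, 8, 9, 11, 12, 13, 14}

{1, 2, 3, 4, 5, 8, 9, 11, 12, 13, 14}


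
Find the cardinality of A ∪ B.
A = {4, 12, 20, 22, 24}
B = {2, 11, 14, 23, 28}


Set A = {4, 12, 20, 22, 24}, |A| = 5
Set B = {2, 11, 14, 23, 28}, |B| = 5
A ∩ B = {}, |A ∩ B| = 0
|A ∪ B| = |A| + |B| - |A ∩ B| = 5 + 5 - 0 = 10

10


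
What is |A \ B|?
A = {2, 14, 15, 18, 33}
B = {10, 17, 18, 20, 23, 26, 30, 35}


Set A = {2, 14, 15, 18, 33}
Set B = {10, 17, 18, 20, 23, 26, 30, 35}
A \ B = {2, 14, 15, 33}
|A \ B| = 4

4


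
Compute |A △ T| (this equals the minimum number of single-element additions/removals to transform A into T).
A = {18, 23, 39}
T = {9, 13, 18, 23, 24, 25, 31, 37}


Set A = {18, 23, 39}
Set T = {9, 13, 18, 23, 24, 25, 31, 37}
Elements to remove from A (in A, not in T): {39} → 1 removals
Elements to add to A (in T, not in A): {9, 13, 24, 25, 31, 37} → 6 additions
Total edits = 1 + 6 = 7

7


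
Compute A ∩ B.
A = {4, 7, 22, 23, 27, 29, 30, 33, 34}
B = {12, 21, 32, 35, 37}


Set A = {4, 7, 22, 23, 27, 29, 30, 33, 34}
Set B = {12, 21, 32, 35, 37}
A ∩ B includes only elements in both sets.
Check each element of A against B:
4 ✗, 7 ✗, 22 ✗, 23 ✗, 27 ✗, 29 ✗, 30 ✗, 33 ✗, 34 ✗
A ∩ B = {}

{}


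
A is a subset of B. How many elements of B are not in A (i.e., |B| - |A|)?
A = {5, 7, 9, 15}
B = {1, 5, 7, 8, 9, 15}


Set A = {5, 7, 9, 15}, |A| = 4
Set B = {1, 5, 7, 8, 9, 15}, |B| = 6
Since A ⊆ B: B \ A = {1, 8}
|B| - |A| = 6 - 4 = 2

2


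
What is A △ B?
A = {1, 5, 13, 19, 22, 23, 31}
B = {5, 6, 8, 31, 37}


Set A = {1, 5, 13, 19, 22, 23, 31}
Set B = {5, 6, 8, 31, 37}
A △ B = (A \ B) ∪ (B \ A)
Elements in A but not B: {1, 13, 19, 22, 23}
Elements in B but not A: {6, 8, 37}
A △ B = {1, 6, 8, 13, 19, 22, 23, 37}

{1, 6, 8, 13, 19, 22, 23, 37}


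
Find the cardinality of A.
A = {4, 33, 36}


Set A = {4, 33, 36}
Listing elements: 4, 33, 36
Counting: 3 elements
|A| = 3

3


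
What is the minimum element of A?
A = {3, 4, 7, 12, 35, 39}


Set A = {3, 4, 7, 12, 35, 39}
Elements in ascending order: 3, 4, 7, 12, 35, 39
The smallest element is 3.

3


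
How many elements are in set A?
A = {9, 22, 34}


Set A = {9, 22, 34}
Listing elements: 9, 22, 34
Counting: 3 elements
|A| = 3

3


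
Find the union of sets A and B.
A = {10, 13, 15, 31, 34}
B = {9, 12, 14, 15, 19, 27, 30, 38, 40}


Set A = {10, 13, 15, 31, 34}
Set B = {9, 12, 14, 15, 19, 27, 30, 38, 40}
A ∪ B includes all elements in either set.
Elements from A: {10, 13, 15, 31, 34}
Elements from B not already included: {9, 12, 14, 19, 27, 30, 38, 40}
A ∪ B = {9, 10, 12, 13, 14, 15, 19, 27, 30, 31, 34, 38, 40}

{9, 10, 12, 13, 14, 15, 19, 27, 30, 31, 34, 38, 40}


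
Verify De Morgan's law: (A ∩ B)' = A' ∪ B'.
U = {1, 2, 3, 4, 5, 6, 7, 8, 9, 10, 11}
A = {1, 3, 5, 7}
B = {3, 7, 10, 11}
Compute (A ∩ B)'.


U = {1, 2, 3, 4, 5, 6, 7, 8, 9, 10, 11}
A = {1, 3, 5, 7}, B = {3, 7, 10, 11}
A ∩ B = {3, 7}
(A ∩ B)' = U \ (A ∩ B) = {1, 2, 4, 5, 6, 8, 9, 10, 11}
Verification via A' ∪ B': A' = {2, 4, 6, 8, 9, 10, 11}, B' = {1, 2, 4, 5, 6, 8, 9}
A' ∪ B' = {1, 2, 4, 5, 6, 8, 9, 10, 11} ✓

{1, 2, 4, 5, 6, 8, 9, 10, 11}


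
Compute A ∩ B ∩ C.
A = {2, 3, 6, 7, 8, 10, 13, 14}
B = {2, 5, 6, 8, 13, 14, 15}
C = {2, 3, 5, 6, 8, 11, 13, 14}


Set A = {2, 3, 6, 7, 8, 10, 13, 14}
Set B = {2, 5, 6, 8, 13, 14, 15}
Set C = {2, 3, 5, 6, 8, 11, 13, 14}
First, A ∩ B = {2, 6, 8, 13, 14}
Then, (A ∩ B) ∩ C = {2, 6, 8, 13, 14}

{2, 6, 8, 13, 14}


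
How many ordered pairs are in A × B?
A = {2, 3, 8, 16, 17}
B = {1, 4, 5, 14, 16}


Set A = {2, 3, 8, 16, 17} has 5 elements.
Set B = {1, 4, 5, 14, 16} has 5 elements.
|A × B| = |A| × |B| = 5 × 5 = 25

25


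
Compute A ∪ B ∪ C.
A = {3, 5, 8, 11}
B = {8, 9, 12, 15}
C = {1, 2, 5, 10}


Set A = {3, 5, 8, 11}
Set B = {8, 9, 12, 15}
Set C = {1, 2, 5, 10}
First, A ∪ B = {3, 5, 8, 9, 11, 12, 15}
Then, (A ∪ B) ∪ C = {1, 2, 3, 5, 8, 9, 10, 11, 12, 15}

{1, 2, 3, 5, 8, 9, 10, 11, 12, 15}


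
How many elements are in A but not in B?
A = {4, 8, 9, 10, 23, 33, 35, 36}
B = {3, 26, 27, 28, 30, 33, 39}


Set A = {4, 8, 9, 10, 23, 33, 35, 36}
Set B = {3, 26, 27, 28, 30, 33, 39}
A \ B = {4, 8, 9, 10, 23, 35, 36}
|A \ B| = 7

7


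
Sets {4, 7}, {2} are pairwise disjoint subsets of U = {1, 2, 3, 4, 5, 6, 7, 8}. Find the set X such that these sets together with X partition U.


U = {1, 2, 3, 4, 5, 6, 7, 8}
Shown blocks: {4, 7}, {2}
A partition's blocks are pairwise disjoint and cover U, so the missing block = U \ (union of shown blocks).
Union of shown blocks: {2, 4, 7}
Missing block = U \ (union) = {1, 3, 5, 6, 8}

{1, 3, 5, 6, 8}


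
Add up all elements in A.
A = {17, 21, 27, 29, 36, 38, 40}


Set A = {17, 21, 27, 29, 36, 38, 40}
Sum = 17 + 21 + 27 + 29 + 36 + 38 + 40 = 208

208


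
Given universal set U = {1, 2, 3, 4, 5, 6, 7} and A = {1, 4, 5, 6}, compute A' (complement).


Universal set U = {1, 2, 3, 4, 5, 6, 7}
Set A = {1, 4, 5, 6}
A' = U \ A = elements in U but not in A
Checking each element of U:
1 (in A, exclude), 2 (not in A, include), 3 (not in A, include), 4 (in A, exclude), 5 (in A, exclude), 6 (in A, exclude), 7 (not in A, include)
A' = {2, 3, 7}

{2, 3, 7}


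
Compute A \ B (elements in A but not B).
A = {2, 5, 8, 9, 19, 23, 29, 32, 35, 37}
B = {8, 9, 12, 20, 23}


Set A = {2, 5, 8, 9, 19, 23, 29, 32, 35, 37}
Set B = {8, 9, 12, 20, 23}
A \ B includes elements in A that are not in B.
Check each element of A:
2 (not in B, keep), 5 (not in B, keep), 8 (in B, remove), 9 (in B, remove), 19 (not in B, keep), 23 (in B, remove), 29 (not in B, keep), 32 (not in B, keep), 35 (not in B, keep), 37 (not in B, keep)
A \ B = {2, 5, 19, 29, 32, 35, 37}

{2, 5, 19, 29, 32, 35, 37}


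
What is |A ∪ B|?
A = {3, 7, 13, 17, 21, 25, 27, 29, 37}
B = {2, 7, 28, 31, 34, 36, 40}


Set A = {3, 7, 13, 17, 21, 25, 27, 29, 37}, |A| = 9
Set B = {2, 7, 28, 31, 34, 36, 40}, |B| = 7
A ∩ B = {7}, |A ∩ B| = 1
|A ∪ B| = |A| + |B| - |A ∩ B| = 9 + 7 - 1 = 15

15


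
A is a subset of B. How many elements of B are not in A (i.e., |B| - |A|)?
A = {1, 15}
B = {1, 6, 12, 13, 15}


Set A = {1, 15}, |A| = 2
Set B = {1, 6, 12, 13, 15}, |B| = 5
Since A ⊆ B: B \ A = {6, 12, 13}
|B| - |A| = 5 - 2 = 3

3


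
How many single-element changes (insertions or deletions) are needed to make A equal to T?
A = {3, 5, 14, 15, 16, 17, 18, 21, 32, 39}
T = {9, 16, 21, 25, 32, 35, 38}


Set A = {3, 5, 14, 15, 16, 17, 18, 21, 32, 39}
Set T = {9, 16, 21, 25, 32, 35, 38}
Elements to remove from A (in A, not in T): {3, 5, 14, 15, 17, 18, 39} → 7 removals
Elements to add to A (in T, not in A): {9, 25, 35, 38} → 4 additions
Total edits = 7 + 4 = 11

11


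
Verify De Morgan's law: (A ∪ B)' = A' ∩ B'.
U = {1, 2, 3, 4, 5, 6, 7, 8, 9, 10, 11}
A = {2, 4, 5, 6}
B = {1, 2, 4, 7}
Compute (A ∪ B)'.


U = {1, 2, 3, 4, 5, 6, 7, 8, 9, 10, 11}
A = {2, 4, 5, 6}, B = {1, 2, 4, 7}
A ∪ B = {1, 2, 4, 5, 6, 7}
(A ∪ B)' = U \ (A ∪ B) = {3, 8, 9, 10, 11}
Verification via A' ∩ B': A' = {1, 3, 7, 8, 9, 10, 11}, B' = {3, 5, 6, 8, 9, 10, 11}
A' ∩ B' = {3, 8, 9, 10, 11} ✓

{3, 8, 9, 10, 11}


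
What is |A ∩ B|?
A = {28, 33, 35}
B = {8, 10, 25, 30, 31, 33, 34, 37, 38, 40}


Set A = {28, 33, 35}
Set B = {8, 10, 25, 30, 31, 33, 34, 37, 38, 40}
A ∩ B = {33}
|A ∩ B| = 1

1


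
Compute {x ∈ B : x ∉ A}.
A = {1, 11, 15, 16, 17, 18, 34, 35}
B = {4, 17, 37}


Set A = {1, 11, 15, 16, 17, 18, 34, 35}
Set B = {4, 17, 37}
Check each element of B against A:
4 ∉ A (include), 17 ∈ A, 37 ∉ A (include)
Elements of B not in A: {4, 37}

{4, 37}


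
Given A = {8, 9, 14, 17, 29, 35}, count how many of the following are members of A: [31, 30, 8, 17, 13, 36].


Set A = {8, 9, 14, 17, 29, 35}
Candidates: [31, 30, 8, 17, 13, 36]
Check each candidate:
31 ∉ A, 30 ∉ A, 8 ∈ A, 17 ∈ A, 13 ∉ A, 36 ∉ A
Count of candidates in A: 2

2


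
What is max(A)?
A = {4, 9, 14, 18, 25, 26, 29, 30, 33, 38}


Set A = {4, 9, 14, 18, 25, 26, 29, 30, 33, 38}
Elements in ascending order: 4, 9, 14, 18, 25, 26, 29, 30, 33, 38
The largest element is 38.

38


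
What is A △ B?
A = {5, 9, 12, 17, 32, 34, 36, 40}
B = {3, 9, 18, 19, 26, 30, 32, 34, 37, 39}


Set A = {5, 9, 12, 17, 32, 34, 36, 40}
Set B = {3, 9, 18, 19, 26, 30, 32, 34, 37, 39}
A △ B = (A \ B) ∪ (B \ A)
Elements in A but not B: {5, 12, 17, 36, 40}
Elements in B but not A: {3, 18, 19, 26, 30, 37, 39}
A △ B = {3, 5, 12, 17, 18, 19, 26, 30, 36, 37, 39, 40}

{3, 5, 12, 17, 18, 19, 26, 30, 36, 37, 39, 40}


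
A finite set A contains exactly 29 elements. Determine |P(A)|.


The set has 29 elements.
The power set contains all possible subsets.
|P(A)| = 2^|A| = 2^29 = 536870912

536870912


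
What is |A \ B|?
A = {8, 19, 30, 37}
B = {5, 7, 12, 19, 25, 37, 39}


Set A = {8, 19, 30, 37}
Set B = {5, 7, 12, 19, 25, 37, 39}
A \ B = {8, 30}
|A \ B| = 2

2


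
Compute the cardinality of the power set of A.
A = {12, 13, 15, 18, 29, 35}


Set A = {12, 13, 15, 18, 29, 35}
|A| = 6
The power set P(A) contains all subsets of A.
|P(A)| = 2^|A| = 2^6 = 64

64


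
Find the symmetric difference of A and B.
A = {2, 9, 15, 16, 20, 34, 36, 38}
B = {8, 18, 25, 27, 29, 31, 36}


Set A = {2, 9, 15, 16, 20, 34, 36, 38}
Set B = {8, 18, 25, 27, 29, 31, 36}
A △ B = (A \ B) ∪ (B \ A)
Elements in A but not B: {2, 9, 15, 16, 20, 34, 38}
Elements in B but not A: {8, 18, 25, 27, 29, 31}
A △ B = {2, 8, 9, 15, 16, 18, 20, 25, 27, 29, 31, 34, 38}

{2, 8, 9, 15, 16, 18, 20, 25, 27, 29, 31, 34, 38}


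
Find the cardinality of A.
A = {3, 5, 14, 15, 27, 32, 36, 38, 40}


Set A = {3, 5, 14, 15, 27, 32, 36, 38, 40}
Listing elements: 3, 5, 14, 15, 27, 32, 36, 38, 40
Counting: 9 elements
|A| = 9

9


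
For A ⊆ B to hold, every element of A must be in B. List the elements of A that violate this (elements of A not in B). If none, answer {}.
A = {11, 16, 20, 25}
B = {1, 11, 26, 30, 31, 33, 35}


Set A = {11, 16, 20, 25}
Set B = {1, 11, 26, 30, 31, 33, 35}
Check each element of A against B:
11 ∈ B, 16 ∉ B (include), 20 ∉ B (include), 25 ∉ B (include)
Elements of A not in B: {16, 20, 25}

{16, 20, 25}


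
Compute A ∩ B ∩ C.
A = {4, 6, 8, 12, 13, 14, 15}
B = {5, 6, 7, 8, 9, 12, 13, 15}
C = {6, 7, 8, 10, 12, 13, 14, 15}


Set A = {4, 6, 8, 12, 13, 14, 15}
Set B = {5, 6, 7, 8, 9, 12, 13, 15}
Set C = {6, 7, 8, 10, 12, 13, 14, 15}
First, A ∩ B = {6, 8, 12, 13, 15}
Then, (A ∩ B) ∩ C = {6, 8, 12, 13, 15}

{6, 8, 12, 13, 15}


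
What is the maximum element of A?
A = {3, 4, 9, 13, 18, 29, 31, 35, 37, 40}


Set A = {3, 4, 9, 13, 18, 29, 31, 35, 37, 40}
Elements in ascending order: 3, 4, 9, 13, 18, 29, 31, 35, 37, 40
The largest element is 40.

40


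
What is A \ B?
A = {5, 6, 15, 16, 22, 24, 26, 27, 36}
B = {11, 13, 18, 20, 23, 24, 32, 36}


Set A = {5, 6, 15, 16, 22, 24, 26, 27, 36}
Set B = {11, 13, 18, 20, 23, 24, 32, 36}
A \ B includes elements in A that are not in B.
Check each element of A:
5 (not in B, keep), 6 (not in B, keep), 15 (not in B, keep), 16 (not in B, keep), 22 (not in B, keep), 24 (in B, remove), 26 (not in B, keep), 27 (not in B, keep), 36 (in B, remove)
A \ B = {5, 6, 15, 16, 22, 26, 27}

{5, 6, 15, 16, 22, 26, 27}


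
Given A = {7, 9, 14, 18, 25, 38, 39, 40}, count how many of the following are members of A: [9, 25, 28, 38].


Set A = {7, 9, 14, 18, 25, 38, 39, 40}
Candidates: [9, 25, 28, 38]
Check each candidate:
9 ∈ A, 25 ∈ A, 28 ∉ A, 38 ∈ A
Count of candidates in A: 3

3


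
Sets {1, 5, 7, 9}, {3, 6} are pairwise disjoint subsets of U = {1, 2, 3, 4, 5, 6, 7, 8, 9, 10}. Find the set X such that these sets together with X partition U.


U = {1, 2, 3, 4, 5, 6, 7, 8, 9, 10}
Shown blocks: {1, 5, 7, 9}, {3, 6}
A partition's blocks are pairwise disjoint and cover U, so the missing block = U \ (union of shown blocks).
Union of shown blocks: {1, 3, 5, 6, 7, 9}
Missing block = U \ (union) = {2, 4, 8, 10}

{2, 4, 8, 10}


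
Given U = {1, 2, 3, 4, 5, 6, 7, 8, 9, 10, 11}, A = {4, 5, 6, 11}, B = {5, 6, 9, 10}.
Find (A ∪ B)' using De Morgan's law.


U = {1, 2, 3, 4, 5, 6, 7, 8, 9, 10, 11}
A = {4, 5, 6, 11}, B = {5, 6, 9, 10}
A ∪ B = {4, 5, 6, 9, 10, 11}
(A ∪ B)' = U \ (A ∪ B) = {1, 2, 3, 7, 8}
Verification via A' ∩ B': A' = {1, 2, 3, 7, 8, 9, 10}, B' = {1, 2, 3, 4, 7, 8, 11}
A' ∩ B' = {1, 2, 3, 7, 8} ✓

{1, 2, 3, 7, 8}


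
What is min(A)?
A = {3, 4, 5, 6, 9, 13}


Set A = {3, 4, 5, 6, 9, 13}
Elements in ascending order: 3, 4, 5, 6, 9, 13
The smallest element is 3.

3


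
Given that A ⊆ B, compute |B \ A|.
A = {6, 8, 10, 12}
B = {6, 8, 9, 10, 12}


Set A = {6, 8, 10, 12}, |A| = 4
Set B = {6, 8, 9, 10, 12}, |B| = 5
Since A ⊆ B: B \ A = {9}
|B| - |A| = 5 - 4 = 1

1


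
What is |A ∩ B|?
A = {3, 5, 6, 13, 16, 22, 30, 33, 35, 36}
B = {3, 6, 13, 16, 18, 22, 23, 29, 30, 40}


Set A = {3, 5, 6, 13, 16, 22, 30, 33, 35, 36}
Set B = {3, 6, 13, 16, 18, 22, 23, 29, 30, 40}
A ∩ B = {3, 6, 13, 16, 22, 30}
|A ∩ B| = 6

6


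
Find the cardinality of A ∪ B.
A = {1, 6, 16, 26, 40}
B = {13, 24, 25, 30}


Set A = {1, 6, 16, 26, 40}, |A| = 5
Set B = {13, 24, 25, 30}, |B| = 4
A ∩ B = {}, |A ∩ B| = 0
|A ∪ B| = |A| + |B| - |A ∩ B| = 5 + 4 - 0 = 9

9


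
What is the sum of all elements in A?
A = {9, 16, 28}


Set A = {9, 16, 28}
Sum = 9 + 16 + 28 = 53

53


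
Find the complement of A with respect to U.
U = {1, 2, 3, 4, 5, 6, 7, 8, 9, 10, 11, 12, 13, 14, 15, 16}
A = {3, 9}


Universal set U = {1, 2, 3, 4, 5, 6, 7, 8, 9, 10, 11, 12, 13, 14, 15, 16}
Set A = {3, 9}
A' = U \ A = elements in U but not in A
Checking each element of U:
1 (not in A, include), 2 (not in A, include), 3 (in A, exclude), 4 (not in A, include), 5 (not in A, include), 6 (not in A, include), 7 (not in A, include), 8 (not in A, include), 9 (in A, exclude), 10 (not in A, include), 11 (not in A, include), 12 (not in A, include), 13 (not in A, include), 14 (not in A, include), 15 (not in A, include), 16 (not in A, include)
A' = {1, 2, 4, 5, 6, 7, 8, 10, 11, 12, 13, 14, 15, 16}

{1, 2, 4, 5, 6, 7, 8, 10, 11, 12, 13, 14, 15, 16}


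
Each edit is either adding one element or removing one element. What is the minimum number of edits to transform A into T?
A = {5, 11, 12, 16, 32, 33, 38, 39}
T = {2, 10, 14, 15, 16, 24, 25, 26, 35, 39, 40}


Set A = {5, 11, 12, 16, 32, 33, 38, 39}
Set T = {2, 10, 14, 15, 16, 24, 25, 26, 35, 39, 40}
Elements to remove from A (in A, not in T): {5, 11, 12, 32, 33, 38} → 6 removals
Elements to add to A (in T, not in A): {2, 10, 14, 15, 24, 25, 26, 35, 40} → 9 additions
Total edits = 6 + 9 = 15

15


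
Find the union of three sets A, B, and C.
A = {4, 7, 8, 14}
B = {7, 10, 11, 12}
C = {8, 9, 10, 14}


Set A = {4, 7, 8, 14}
Set B = {7, 10, 11, 12}
Set C = {8, 9, 10, 14}
First, A ∪ B = {4, 7, 8, 10, 11, 12, 14}
Then, (A ∪ B) ∪ C = {4, 7, 8, 9, 10, 11, 12, 14}

{4, 7, 8, 9, 10, 11, 12, 14}


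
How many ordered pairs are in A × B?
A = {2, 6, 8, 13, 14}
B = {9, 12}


Set A = {2, 6, 8, 13, 14} has 5 elements.
Set B = {9, 12} has 2 elements.
|A × B| = |A| × |B| = 5 × 2 = 10

10


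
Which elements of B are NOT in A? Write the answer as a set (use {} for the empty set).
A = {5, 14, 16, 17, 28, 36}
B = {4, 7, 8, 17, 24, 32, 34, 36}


Set A = {5, 14, 16, 17, 28, 36}
Set B = {4, 7, 8, 17, 24, 32, 34, 36}
Check each element of B against A:
4 ∉ A (include), 7 ∉ A (include), 8 ∉ A (include), 17 ∈ A, 24 ∉ A (include), 32 ∉ A (include), 34 ∉ A (include), 36 ∈ A
Elements of B not in A: {4, 7, 8, 24, 32, 34}

{4, 7, 8, 24, 32, 34}


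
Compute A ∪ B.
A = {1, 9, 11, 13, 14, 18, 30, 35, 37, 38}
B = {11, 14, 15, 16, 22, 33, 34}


Set A = {1, 9, 11, 13, 14, 18, 30, 35, 37, 38}
Set B = {11, 14, 15, 16, 22, 33, 34}
A ∪ B includes all elements in either set.
Elements from A: {1, 9, 11, 13, 14, 18, 30, 35, 37, 38}
Elements from B not already included: {15, 16, 22, 33, 34}
A ∪ B = {1, 9, 11, 13, 14, 15, 16, 18, 22, 30, 33, 34, 35, 37, 38}

{1, 9, 11, 13, 14, 15, 16, 18, 22, 30, 33, 34, 35, 37, 38}


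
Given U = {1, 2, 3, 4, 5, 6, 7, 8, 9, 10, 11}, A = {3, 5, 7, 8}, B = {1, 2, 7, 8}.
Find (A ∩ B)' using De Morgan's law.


U = {1, 2, 3, 4, 5, 6, 7, 8, 9, 10, 11}
A = {3, 5, 7, 8}, B = {1, 2, 7, 8}
A ∩ B = {7, 8}
(A ∩ B)' = U \ (A ∩ B) = {1, 2, 3, 4, 5, 6, 9, 10, 11}
Verification via A' ∪ B': A' = {1, 2, 4, 6, 9, 10, 11}, B' = {3, 4, 5, 6, 9, 10, 11}
A' ∪ B' = {1, 2, 3, 4, 5, 6, 9, 10, 11} ✓

{1, 2, 3, 4, 5, 6, 9, 10, 11}


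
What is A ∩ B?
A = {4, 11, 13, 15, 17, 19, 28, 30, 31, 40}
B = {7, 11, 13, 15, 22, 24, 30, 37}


Set A = {4, 11, 13, 15, 17, 19, 28, 30, 31, 40}
Set B = {7, 11, 13, 15, 22, 24, 30, 37}
A ∩ B includes only elements in both sets.
Check each element of A against B:
4 ✗, 11 ✓, 13 ✓, 15 ✓, 17 ✗, 19 ✗, 28 ✗, 30 ✓, 31 ✗, 40 ✗
A ∩ B = {11, 13, 15, 30}

{11, 13, 15, 30}


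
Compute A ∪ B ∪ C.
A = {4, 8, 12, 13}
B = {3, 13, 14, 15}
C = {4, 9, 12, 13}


Set A = {4, 8, 12, 13}
Set B = {3, 13, 14, 15}
Set C = {4, 9, 12, 13}
First, A ∪ B = {3, 4, 8, 12, 13, 14, 15}
Then, (A ∪ B) ∪ C = {3, 4, 8, 9, 12, 13, 14, 15}

{3, 4, 8, 9, 12, 13, 14, 15}


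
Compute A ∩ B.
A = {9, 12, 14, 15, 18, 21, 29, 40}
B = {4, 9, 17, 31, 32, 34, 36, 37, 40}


Set A = {9, 12, 14, 15, 18, 21, 29, 40}
Set B = {4, 9, 17, 31, 32, 34, 36, 37, 40}
A ∩ B includes only elements in both sets.
Check each element of A against B:
9 ✓, 12 ✗, 14 ✗, 15 ✗, 18 ✗, 21 ✗, 29 ✗, 40 ✓
A ∩ B = {9, 40}

{9, 40}


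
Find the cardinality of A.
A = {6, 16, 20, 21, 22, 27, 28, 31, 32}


Set A = {6, 16, 20, 21, 22, 27, 28, 31, 32}
Listing elements: 6, 16, 20, 21, 22, 27, 28, 31, 32
Counting: 9 elements
|A| = 9

9


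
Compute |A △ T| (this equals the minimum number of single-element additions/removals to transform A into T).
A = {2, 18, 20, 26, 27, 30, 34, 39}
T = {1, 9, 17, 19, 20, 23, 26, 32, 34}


Set A = {2, 18, 20, 26, 27, 30, 34, 39}
Set T = {1, 9, 17, 19, 20, 23, 26, 32, 34}
Elements to remove from A (in A, not in T): {2, 18, 27, 30, 39} → 5 removals
Elements to add to A (in T, not in A): {1, 9, 17, 19, 23, 32} → 6 additions
Total edits = 5 + 6 = 11

11


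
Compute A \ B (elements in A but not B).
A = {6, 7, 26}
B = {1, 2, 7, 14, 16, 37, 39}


Set A = {6, 7, 26}
Set B = {1, 2, 7, 14, 16, 37, 39}
A \ B includes elements in A that are not in B.
Check each element of A:
6 (not in B, keep), 7 (in B, remove), 26 (not in B, keep)
A \ B = {6, 26}

{6, 26}


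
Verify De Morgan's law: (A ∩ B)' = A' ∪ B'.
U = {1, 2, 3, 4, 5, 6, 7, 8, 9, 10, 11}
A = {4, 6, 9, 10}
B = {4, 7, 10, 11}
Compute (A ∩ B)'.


U = {1, 2, 3, 4, 5, 6, 7, 8, 9, 10, 11}
A = {4, 6, 9, 10}, B = {4, 7, 10, 11}
A ∩ B = {4, 10}
(A ∩ B)' = U \ (A ∩ B) = {1, 2, 3, 5, 6, 7, 8, 9, 11}
Verification via A' ∪ B': A' = {1, 2, 3, 5, 7, 8, 11}, B' = {1, 2, 3, 5, 6, 8, 9}
A' ∪ B' = {1, 2, 3, 5, 6, 7, 8, 9, 11} ✓

{1, 2, 3, 5, 6, 7, 8, 9, 11}


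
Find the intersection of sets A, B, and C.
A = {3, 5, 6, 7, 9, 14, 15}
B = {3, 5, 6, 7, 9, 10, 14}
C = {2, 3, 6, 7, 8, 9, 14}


Set A = {3, 5, 6, 7, 9, 14, 15}
Set B = {3, 5, 6, 7, 9, 10, 14}
Set C = {2, 3, 6, 7, 8, 9, 14}
First, A ∩ B = {3, 5, 6, 7, 9, 14}
Then, (A ∩ B) ∩ C = {3, 6, 7, 9, 14}

{3, 6, 7, 9, 14}


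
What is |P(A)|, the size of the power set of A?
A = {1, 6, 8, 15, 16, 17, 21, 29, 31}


Set A = {1, 6, 8, 15, 16, 17, 21, 29, 31}
|A| = 9
The power set P(A) contains all subsets of A.
|P(A)| = 2^|A| = 2^9 = 512

512


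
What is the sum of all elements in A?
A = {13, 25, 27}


Set A = {13, 25, 27}
Sum = 13 + 25 + 27 = 65

65


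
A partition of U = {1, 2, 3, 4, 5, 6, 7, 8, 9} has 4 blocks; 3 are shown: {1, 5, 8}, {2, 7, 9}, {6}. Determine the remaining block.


U = {1, 2, 3, 4, 5, 6, 7, 8, 9}
Shown blocks: {1, 5, 8}, {2, 7, 9}, {6}
A partition's blocks are pairwise disjoint and cover U, so the missing block = U \ (union of shown blocks).
Union of shown blocks: {1, 2, 5, 6, 7, 8, 9}
Missing block = U \ (union) = {3, 4}

{3, 4}


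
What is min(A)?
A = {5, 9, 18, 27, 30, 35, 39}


Set A = {5, 9, 18, 27, 30, 35, 39}
Elements in ascending order: 5, 9, 18, 27, 30, 35, 39
The smallest element is 5.

5


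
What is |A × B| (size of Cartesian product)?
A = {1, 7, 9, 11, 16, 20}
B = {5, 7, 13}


Set A = {1, 7, 9, 11, 16, 20} has 6 elements.
Set B = {5, 7, 13} has 3 elements.
|A × B| = |A| × |B| = 6 × 3 = 18

18


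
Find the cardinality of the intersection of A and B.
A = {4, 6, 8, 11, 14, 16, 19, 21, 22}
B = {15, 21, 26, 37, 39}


Set A = {4, 6, 8, 11, 14, 16, 19, 21, 22}
Set B = {15, 21, 26, 37, 39}
A ∩ B = {21}
|A ∩ B| = 1

1


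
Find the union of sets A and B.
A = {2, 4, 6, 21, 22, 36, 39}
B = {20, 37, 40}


Set A = {2, 4, 6, 21, 22, 36, 39}
Set B = {20, 37, 40}
A ∪ B includes all elements in either set.
Elements from A: {2, 4, 6, 21, 22, 36, 39}
Elements from B not already included: {20, 37, 40}
A ∪ B = {2, 4, 6, 20, 21, 22, 36, 37, 39, 40}

{2, 4, 6, 20, 21, 22, 36, 37, 39, 40}


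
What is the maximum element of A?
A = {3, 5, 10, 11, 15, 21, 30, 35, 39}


Set A = {3, 5, 10, 11, 15, 21, 30, 35, 39}
Elements in ascending order: 3, 5, 10, 11, 15, 21, 30, 35, 39
The largest element is 39.

39


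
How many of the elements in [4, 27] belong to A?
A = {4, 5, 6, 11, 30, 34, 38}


Set A = {4, 5, 6, 11, 30, 34, 38}
Candidates: [4, 27]
Check each candidate:
4 ∈ A, 27 ∉ A
Count of candidates in A: 1

1


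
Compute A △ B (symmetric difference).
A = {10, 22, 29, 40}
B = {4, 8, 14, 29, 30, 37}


Set A = {10, 22, 29, 40}
Set B = {4, 8, 14, 29, 30, 37}
A △ B = (A \ B) ∪ (B \ A)
Elements in A but not B: {10, 22, 40}
Elements in B but not A: {4, 8, 14, 30, 37}
A △ B = {4, 8, 10, 14, 22, 30, 37, 40}

{4, 8, 10, 14, 22, 30, 37, 40}


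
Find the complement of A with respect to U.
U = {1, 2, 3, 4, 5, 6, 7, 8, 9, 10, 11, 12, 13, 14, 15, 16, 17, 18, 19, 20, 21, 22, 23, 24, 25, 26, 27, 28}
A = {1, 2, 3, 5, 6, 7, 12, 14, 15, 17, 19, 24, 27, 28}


Universal set U = {1, 2, 3, 4, 5, 6, 7, 8, 9, 10, 11, 12, 13, 14, 15, 16, 17, 18, 19, 20, 21, 22, 23, 24, 25, 26, 27, 28}
Set A = {1, 2, 3, 5, 6, 7, 12, 14, 15, 17, 19, 24, 27, 28}
A' = U \ A = elements in U but not in A
Checking each element of U:
1 (in A, exclude), 2 (in A, exclude), 3 (in A, exclude), 4 (not in A, include), 5 (in A, exclude), 6 (in A, exclude), 7 (in A, exclude), 8 (not in A, include), 9 (not in A, include), 10 (not in A, include), 11 (not in A, include), 12 (in A, exclude), 13 (not in A, include), 14 (in A, exclude), 15 (in A, exclude), 16 (not in A, include), 17 (in A, exclude), 18 (not in A, include), 19 (in A, exclude), 20 (not in A, include), 21 (not in A, include), 22 (not in A, include), 23 (not in A, include), 24 (in A, exclude), 25 (not in A, include), 26 (not in A, include), 27 (in A, exclude), 28 (in A, exclude)
A' = {4, 8, 9, 10, 11, 13, 16, 18, 20, 21, 22, 23, 25, 26}

{4, 8, 9, 10, 11, 13, 16, 18, 20, 21, 22, 23, 25, 26}


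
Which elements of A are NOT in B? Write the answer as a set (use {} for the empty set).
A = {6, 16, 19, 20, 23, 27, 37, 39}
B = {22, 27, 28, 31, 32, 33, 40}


Set A = {6, 16, 19, 20, 23, 27, 37, 39}
Set B = {22, 27, 28, 31, 32, 33, 40}
Check each element of A against B:
6 ∉ B (include), 16 ∉ B (include), 19 ∉ B (include), 20 ∉ B (include), 23 ∉ B (include), 27 ∈ B, 37 ∉ B (include), 39 ∉ B (include)
Elements of A not in B: {6, 16, 19, 20, 23, 37, 39}

{6, 16, 19, 20, 23, 37, 39}


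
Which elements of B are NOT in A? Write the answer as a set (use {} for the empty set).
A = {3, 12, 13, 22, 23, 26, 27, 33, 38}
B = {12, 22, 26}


Set A = {3, 12, 13, 22, 23, 26, 27, 33, 38}
Set B = {12, 22, 26}
Check each element of B against A:
12 ∈ A, 22 ∈ A, 26 ∈ A
Elements of B not in A: {}

{}


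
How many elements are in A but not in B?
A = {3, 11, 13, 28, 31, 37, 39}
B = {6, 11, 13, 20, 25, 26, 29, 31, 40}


Set A = {3, 11, 13, 28, 31, 37, 39}
Set B = {6, 11, 13, 20, 25, 26, 29, 31, 40}
A \ B = {3, 28, 37, 39}
|A \ B| = 4

4


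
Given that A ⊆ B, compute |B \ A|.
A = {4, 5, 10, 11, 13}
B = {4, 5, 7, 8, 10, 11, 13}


Set A = {4, 5, 10, 11, 13}, |A| = 5
Set B = {4, 5, 7, 8, 10, 11, 13}, |B| = 7
Since A ⊆ B: B \ A = {7, 8}
|B| - |A| = 7 - 5 = 2

2


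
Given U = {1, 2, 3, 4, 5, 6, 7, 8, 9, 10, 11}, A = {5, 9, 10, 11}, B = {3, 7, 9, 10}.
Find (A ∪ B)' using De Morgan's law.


U = {1, 2, 3, 4, 5, 6, 7, 8, 9, 10, 11}
A = {5, 9, 10, 11}, B = {3, 7, 9, 10}
A ∪ B = {3, 5, 7, 9, 10, 11}
(A ∪ B)' = U \ (A ∪ B) = {1, 2, 4, 6, 8}
Verification via A' ∩ B': A' = {1, 2, 3, 4, 6, 7, 8}, B' = {1, 2, 4, 5, 6, 8, 11}
A' ∩ B' = {1, 2, 4, 6, 8} ✓

{1, 2, 4, 6, 8}


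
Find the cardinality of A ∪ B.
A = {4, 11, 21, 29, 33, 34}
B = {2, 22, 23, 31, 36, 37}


Set A = {4, 11, 21, 29, 33, 34}, |A| = 6
Set B = {2, 22, 23, 31, 36, 37}, |B| = 6
A ∩ B = {}, |A ∩ B| = 0
|A ∪ B| = |A| + |B| - |A ∩ B| = 6 + 6 - 0 = 12

12


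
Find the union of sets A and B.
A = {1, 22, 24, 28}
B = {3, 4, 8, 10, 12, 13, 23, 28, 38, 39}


Set A = {1, 22, 24, 28}
Set B = {3, 4, 8, 10, 12, 13, 23, 28, 38, 39}
A ∪ B includes all elements in either set.
Elements from A: {1, 22, 24, 28}
Elements from B not already included: {3, 4, 8, 10, 12, 13, 23, 38, 39}
A ∪ B = {1, 3, 4, 8, 10, 12, 13, 22, 23, 24, 28, 38, 39}

{1, 3, 4, 8, 10, 12, 13, 22, 23, 24, 28, 38, 39}


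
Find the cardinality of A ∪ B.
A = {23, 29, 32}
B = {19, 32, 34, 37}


Set A = {23, 29, 32}, |A| = 3
Set B = {19, 32, 34, 37}, |B| = 4
A ∩ B = {32}, |A ∩ B| = 1
|A ∪ B| = |A| + |B| - |A ∩ B| = 3 + 4 - 1 = 6

6


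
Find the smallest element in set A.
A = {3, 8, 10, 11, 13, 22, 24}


Set A = {3, 8, 10, 11, 13, 22, 24}
Elements in ascending order: 3, 8, 10, 11, 13, 22, 24
The smallest element is 3.

3


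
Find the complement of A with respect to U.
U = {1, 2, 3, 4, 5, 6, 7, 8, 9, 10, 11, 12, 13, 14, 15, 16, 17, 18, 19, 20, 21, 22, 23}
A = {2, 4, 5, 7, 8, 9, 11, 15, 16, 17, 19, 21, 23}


Universal set U = {1, 2, 3, 4, 5, 6, 7, 8, 9, 10, 11, 12, 13, 14, 15, 16, 17, 18, 19, 20, 21, 22, 23}
Set A = {2, 4, 5, 7, 8, 9, 11, 15, 16, 17, 19, 21, 23}
A' = U \ A = elements in U but not in A
Checking each element of U:
1 (not in A, include), 2 (in A, exclude), 3 (not in A, include), 4 (in A, exclude), 5 (in A, exclude), 6 (not in A, include), 7 (in A, exclude), 8 (in A, exclude), 9 (in A, exclude), 10 (not in A, include), 11 (in A, exclude), 12 (not in A, include), 13 (not in A, include), 14 (not in A, include), 15 (in A, exclude), 16 (in A, exclude), 17 (in A, exclude), 18 (not in A, include), 19 (in A, exclude), 20 (not in A, include), 21 (in A, exclude), 22 (not in A, include), 23 (in A, exclude)
A' = {1, 3, 6, 10, 12, 13, 14, 18, 20, 22}

{1, 3, 6, 10, 12, 13, 14, 18, 20, 22}


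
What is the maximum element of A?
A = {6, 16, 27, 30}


Set A = {6, 16, 27, 30}
Elements in ascending order: 6, 16, 27, 30
The largest element is 30.

30


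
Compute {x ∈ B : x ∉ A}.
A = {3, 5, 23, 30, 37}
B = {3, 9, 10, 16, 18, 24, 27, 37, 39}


Set A = {3, 5, 23, 30, 37}
Set B = {3, 9, 10, 16, 18, 24, 27, 37, 39}
Check each element of B against A:
3 ∈ A, 9 ∉ A (include), 10 ∉ A (include), 16 ∉ A (include), 18 ∉ A (include), 24 ∉ A (include), 27 ∉ A (include), 37 ∈ A, 39 ∉ A (include)
Elements of B not in A: {9, 10, 16, 18, 24, 27, 39}

{9, 10, 16, 18, 24, 27, 39}


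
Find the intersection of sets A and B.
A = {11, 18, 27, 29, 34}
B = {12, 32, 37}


Set A = {11, 18, 27, 29, 34}
Set B = {12, 32, 37}
A ∩ B includes only elements in both sets.
Check each element of A against B:
11 ✗, 18 ✗, 27 ✗, 29 ✗, 34 ✗
A ∩ B = {}

{}


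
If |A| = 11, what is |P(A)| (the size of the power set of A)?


The set has 11 elements.
The power set contains all possible subsets.
|P(A)| = 2^|A| = 2^11 = 2048

2048


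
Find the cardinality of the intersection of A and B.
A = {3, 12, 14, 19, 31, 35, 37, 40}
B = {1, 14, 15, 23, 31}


Set A = {3, 12, 14, 19, 31, 35, 37, 40}
Set B = {1, 14, 15, 23, 31}
A ∩ B = {14, 31}
|A ∩ B| = 2

2


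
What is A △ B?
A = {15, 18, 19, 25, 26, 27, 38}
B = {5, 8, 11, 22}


Set A = {15, 18, 19, 25, 26, 27, 38}
Set B = {5, 8, 11, 22}
A △ B = (A \ B) ∪ (B \ A)
Elements in A but not B: {15, 18, 19, 25, 26, 27, 38}
Elements in B but not A: {5, 8, 11, 22}
A △ B = {5, 8, 11, 15, 18, 19, 22, 25, 26, 27, 38}

{5, 8, 11, 15, 18, 19, 22, 25, 26, 27, 38}


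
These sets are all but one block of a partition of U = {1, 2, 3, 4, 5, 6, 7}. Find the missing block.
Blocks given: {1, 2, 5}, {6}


U = {1, 2, 3, 4, 5, 6, 7}
Shown blocks: {1, 2, 5}, {6}
A partition's blocks are pairwise disjoint and cover U, so the missing block = U \ (union of shown blocks).
Union of shown blocks: {1, 2, 5, 6}
Missing block = U \ (union) = {3, 4, 7}

{3, 4, 7}


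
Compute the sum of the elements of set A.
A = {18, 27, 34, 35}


Set A = {18, 27, 34, 35}
Sum = 18 + 27 + 34 + 35 = 114

114


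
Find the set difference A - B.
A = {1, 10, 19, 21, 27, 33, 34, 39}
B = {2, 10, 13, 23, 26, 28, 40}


Set A = {1, 10, 19, 21, 27, 33, 34, 39}
Set B = {2, 10, 13, 23, 26, 28, 40}
A \ B includes elements in A that are not in B.
Check each element of A:
1 (not in B, keep), 10 (in B, remove), 19 (not in B, keep), 21 (not in B, keep), 27 (not in B, keep), 33 (not in B, keep), 34 (not in B, keep), 39 (not in B, keep)
A \ B = {1, 19, 21, 27, 33, 34, 39}

{1, 19, 21, 27, 33, 34, 39}


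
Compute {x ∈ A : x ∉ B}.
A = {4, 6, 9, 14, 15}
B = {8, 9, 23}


Set A = {4, 6, 9, 14, 15}
Set B = {8, 9, 23}
Check each element of A against B:
4 ∉ B (include), 6 ∉ B (include), 9 ∈ B, 14 ∉ B (include), 15 ∉ B (include)
Elements of A not in B: {4, 6, 14, 15}

{4, 6, 14, 15}


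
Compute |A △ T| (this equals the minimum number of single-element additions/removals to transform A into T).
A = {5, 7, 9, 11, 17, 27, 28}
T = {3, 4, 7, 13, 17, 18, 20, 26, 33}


Set A = {5, 7, 9, 11, 17, 27, 28}
Set T = {3, 4, 7, 13, 17, 18, 20, 26, 33}
Elements to remove from A (in A, not in T): {5, 9, 11, 27, 28} → 5 removals
Elements to add to A (in T, not in A): {3, 4, 13, 18, 20, 26, 33} → 7 additions
Total edits = 5 + 7 = 12

12


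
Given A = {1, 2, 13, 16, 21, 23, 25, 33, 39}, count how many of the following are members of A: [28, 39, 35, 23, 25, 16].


Set A = {1, 2, 13, 16, 21, 23, 25, 33, 39}
Candidates: [28, 39, 35, 23, 25, 16]
Check each candidate:
28 ∉ A, 39 ∈ A, 35 ∉ A, 23 ∈ A, 25 ∈ A, 16 ∈ A
Count of candidates in A: 4

4


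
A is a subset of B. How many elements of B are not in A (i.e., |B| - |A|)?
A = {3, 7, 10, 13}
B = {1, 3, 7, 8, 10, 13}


Set A = {3, 7, 10, 13}, |A| = 4
Set B = {1, 3, 7, 8, 10, 13}, |B| = 6
Since A ⊆ B: B \ A = {1, 8}
|B| - |A| = 6 - 4 = 2

2


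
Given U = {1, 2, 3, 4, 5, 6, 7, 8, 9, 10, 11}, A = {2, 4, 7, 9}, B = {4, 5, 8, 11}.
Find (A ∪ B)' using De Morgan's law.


U = {1, 2, 3, 4, 5, 6, 7, 8, 9, 10, 11}
A = {2, 4, 7, 9}, B = {4, 5, 8, 11}
A ∪ B = {2, 4, 5, 7, 8, 9, 11}
(A ∪ B)' = U \ (A ∪ B) = {1, 3, 6, 10}
Verification via A' ∩ B': A' = {1, 3, 5, 6, 8, 10, 11}, B' = {1, 2, 3, 6, 7, 9, 10}
A' ∩ B' = {1, 3, 6, 10} ✓

{1, 3, 6, 10}


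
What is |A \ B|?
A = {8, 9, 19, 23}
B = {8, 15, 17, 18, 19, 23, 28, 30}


Set A = {8, 9, 19, 23}
Set B = {8, 15, 17, 18, 19, 23, 28, 30}
A \ B = {9}
|A \ B| = 1

1


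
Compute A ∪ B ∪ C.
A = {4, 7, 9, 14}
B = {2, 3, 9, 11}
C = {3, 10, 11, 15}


Set A = {4, 7, 9, 14}
Set B = {2, 3, 9, 11}
Set C = {3, 10, 11, 15}
First, A ∪ B = {2, 3, 4, 7, 9, 11, 14}
Then, (A ∪ B) ∪ C = {2, 3, 4, 7, 9, 10, 11, 14, 15}

{2, 3, 4, 7, 9, 10, 11, 14, 15}


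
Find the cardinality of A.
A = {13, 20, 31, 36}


Set A = {13, 20, 31, 36}
Listing elements: 13, 20, 31, 36
Counting: 4 elements
|A| = 4

4


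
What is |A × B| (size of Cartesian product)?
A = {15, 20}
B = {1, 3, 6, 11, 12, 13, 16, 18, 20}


Set A = {15, 20} has 2 elements.
Set B = {1, 3, 6, 11, 12, 13, 16, 18, 20} has 9 elements.
|A × B| = |A| × |B| = 2 × 9 = 18

18


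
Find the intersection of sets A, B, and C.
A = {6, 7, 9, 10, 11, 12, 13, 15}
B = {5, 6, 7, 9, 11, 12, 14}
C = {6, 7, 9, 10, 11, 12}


Set A = {6, 7, 9, 10, 11, 12, 13, 15}
Set B = {5, 6, 7, 9, 11, 12, 14}
Set C = {6, 7, 9, 10, 11, 12}
First, A ∩ B = {6, 7, 9, 11, 12}
Then, (A ∩ B) ∩ C = {6, 7, 9, 11, 12}

{6, 7, 9, 11, 12}


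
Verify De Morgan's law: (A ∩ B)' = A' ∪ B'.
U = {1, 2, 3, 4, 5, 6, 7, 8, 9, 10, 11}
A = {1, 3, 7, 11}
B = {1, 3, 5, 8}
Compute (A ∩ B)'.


U = {1, 2, 3, 4, 5, 6, 7, 8, 9, 10, 11}
A = {1, 3, 7, 11}, B = {1, 3, 5, 8}
A ∩ B = {1, 3}
(A ∩ B)' = U \ (A ∩ B) = {2, 4, 5, 6, 7, 8, 9, 10, 11}
Verification via A' ∪ B': A' = {2, 4, 5, 6, 8, 9, 10}, B' = {2, 4, 6, 7, 9, 10, 11}
A' ∪ B' = {2, 4, 5, 6, 7, 8, 9, 10, 11} ✓

{2, 4, 5, 6, 7, 8, 9, 10, 11}


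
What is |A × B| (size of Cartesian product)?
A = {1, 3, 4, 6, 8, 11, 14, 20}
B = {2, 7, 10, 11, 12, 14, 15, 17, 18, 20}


Set A = {1, 3, 4, 6, 8, 11, 14, 20} has 8 elements.
Set B = {2, 7, 10, 11, 12, 14, 15, 17, 18, 20} has 10 elements.
|A × B| = |A| × |B| = 8 × 10 = 80

80


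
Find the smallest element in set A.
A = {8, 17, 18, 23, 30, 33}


Set A = {8, 17, 18, 23, 30, 33}
Elements in ascending order: 8, 17, 18, 23, 30, 33
The smallest element is 8.

8
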